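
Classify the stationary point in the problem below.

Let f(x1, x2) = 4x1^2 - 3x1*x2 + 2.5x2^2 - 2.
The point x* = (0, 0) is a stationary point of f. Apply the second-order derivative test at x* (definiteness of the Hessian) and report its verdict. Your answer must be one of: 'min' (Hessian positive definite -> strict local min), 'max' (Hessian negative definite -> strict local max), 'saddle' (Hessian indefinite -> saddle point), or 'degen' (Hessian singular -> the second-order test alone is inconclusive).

Compute the Hessian H = grad^2 f:
  H = [[8, -3], [-3, 5]]
Verify stationarity: grad f(x*) = H x* + g = (0, 0).
Eigenvalues of H: 3.1459, 9.8541.
Both eigenvalues > 0, so H is positive definite -> x* is a strict local min.

min


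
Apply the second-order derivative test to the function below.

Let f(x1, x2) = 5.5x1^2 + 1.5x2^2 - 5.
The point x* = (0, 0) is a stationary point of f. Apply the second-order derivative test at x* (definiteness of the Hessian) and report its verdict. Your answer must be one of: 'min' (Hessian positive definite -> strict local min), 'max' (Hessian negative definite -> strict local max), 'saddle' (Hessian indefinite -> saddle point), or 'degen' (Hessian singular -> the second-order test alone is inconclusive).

Compute the Hessian H = grad^2 f:
  H = [[11, 0], [0, 3]]
Verify stationarity: grad f(x*) = H x* + g = (0, 0).
Eigenvalues of H: 3, 11.
Both eigenvalues > 0, so H is positive definite -> x* is a strict local min.

min


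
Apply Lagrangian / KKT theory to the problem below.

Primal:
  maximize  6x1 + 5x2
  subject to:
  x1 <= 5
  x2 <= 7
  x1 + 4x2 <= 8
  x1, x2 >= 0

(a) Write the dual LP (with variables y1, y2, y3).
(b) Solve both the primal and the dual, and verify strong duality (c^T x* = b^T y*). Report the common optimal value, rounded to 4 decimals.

The standard primal-dual pair for 'max c^T x s.t. A x <= b, x >= 0' is:
  Dual:  min b^T y  s.t.  A^T y >= c,  y >= 0.

So the dual LP is:
  minimize  5y1 + 7y2 + 8y3
  subject to:
    y1 + y3 >= 6
    y2 + 4y3 >= 5
    y1, y2, y3 >= 0

Solving the primal: x* = (5, 0.75).
  primal value c^T x* = 33.75.
Solving the dual: y* = (4.75, 0, 1.25).
  dual value b^T y* = 33.75.
Strong duality: c^T x* = b^T y*. Confirmed.

33.75


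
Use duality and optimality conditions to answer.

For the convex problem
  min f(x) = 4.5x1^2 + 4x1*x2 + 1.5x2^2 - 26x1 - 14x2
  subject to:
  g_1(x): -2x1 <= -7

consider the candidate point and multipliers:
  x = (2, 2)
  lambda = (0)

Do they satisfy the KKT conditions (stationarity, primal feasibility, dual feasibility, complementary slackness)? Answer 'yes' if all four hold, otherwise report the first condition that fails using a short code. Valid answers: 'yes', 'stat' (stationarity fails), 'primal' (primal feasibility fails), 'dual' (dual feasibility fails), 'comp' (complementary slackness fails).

Gradient of f: grad f(x) = Q x + c = (0, 0)
Constraint values g_i(x) = a_i^T x - b_i:
  g_1((2, 2)) = 3
Stationarity residual: grad f(x) + sum_i lambda_i a_i = (0, 0)
  -> stationarity OK
Primal feasibility (all g_i <= 0): FAILS
Dual feasibility (all lambda_i >= 0): OK
Complementary slackness (lambda_i * g_i(x) = 0 for all i): OK

Verdict: the first failing condition is primal_feasibility -> primal.

primal


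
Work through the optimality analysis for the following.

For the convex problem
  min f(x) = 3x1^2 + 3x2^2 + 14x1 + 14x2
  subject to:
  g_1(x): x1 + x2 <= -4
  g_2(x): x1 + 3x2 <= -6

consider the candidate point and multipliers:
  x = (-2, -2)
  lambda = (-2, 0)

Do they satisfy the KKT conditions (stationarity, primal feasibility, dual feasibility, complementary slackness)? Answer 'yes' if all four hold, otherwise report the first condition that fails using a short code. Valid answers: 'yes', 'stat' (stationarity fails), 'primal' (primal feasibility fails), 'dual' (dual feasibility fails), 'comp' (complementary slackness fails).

Gradient of f: grad f(x) = Q x + c = (2, 2)
Constraint values g_i(x) = a_i^T x - b_i:
  g_1((-2, -2)) = 0
  g_2((-2, -2)) = -2
Stationarity residual: grad f(x) + sum_i lambda_i a_i = (0, 0)
  -> stationarity OK
Primal feasibility (all g_i <= 0): OK
Dual feasibility (all lambda_i >= 0): FAILS
Complementary slackness (lambda_i * g_i(x) = 0 for all i): OK

Verdict: the first failing condition is dual_feasibility -> dual.

dual


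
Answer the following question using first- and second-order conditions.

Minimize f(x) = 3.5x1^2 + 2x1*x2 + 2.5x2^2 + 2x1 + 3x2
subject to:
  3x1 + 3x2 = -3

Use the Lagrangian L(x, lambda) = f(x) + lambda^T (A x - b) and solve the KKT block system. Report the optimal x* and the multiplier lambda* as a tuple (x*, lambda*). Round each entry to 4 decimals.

Form the Lagrangian:
  L(x, lambda) = (1/2) x^T Q x + c^T x + lambda^T (A x - b)
Stationarity (grad_x L = 0): Q x + c + A^T lambda = 0.
Primal feasibility: A x = b.

This gives the KKT block system:
  [ Q   A^T ] [ x     ]   [-c ]
  [ A    0  ] [ lambda ] = [ b ]

Solving the linear system:
  x*      = (-0.25, -0.75)
  lambda* = (0.4167)
  f(x*)   = -0.75

x* = (-0.25, -0.75), lambda* = (0.4167)


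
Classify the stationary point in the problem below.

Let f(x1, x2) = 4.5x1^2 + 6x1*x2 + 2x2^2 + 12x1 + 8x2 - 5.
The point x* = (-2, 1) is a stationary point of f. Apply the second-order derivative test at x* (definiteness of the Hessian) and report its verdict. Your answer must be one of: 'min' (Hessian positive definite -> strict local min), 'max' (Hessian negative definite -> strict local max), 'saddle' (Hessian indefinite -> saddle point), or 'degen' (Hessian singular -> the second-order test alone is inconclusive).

Compute the Hessian H = grad^2 f:
  H = [[9, 6], [6, 4]]
Verify stationarity: grad f(x*) = H x* + g = (0, 0).
Eigenvalues of H: 0, 13.
H has a zero eigenvalue (singular; positive semidefinite but not definite), so H is neither positive definite, negative definite, nor indefinite. The second-order test alone is inconclusive -> degen.
(Indeed, f is constant along the null direction of H through x*, so x* is not a strict local extremum.)

degen


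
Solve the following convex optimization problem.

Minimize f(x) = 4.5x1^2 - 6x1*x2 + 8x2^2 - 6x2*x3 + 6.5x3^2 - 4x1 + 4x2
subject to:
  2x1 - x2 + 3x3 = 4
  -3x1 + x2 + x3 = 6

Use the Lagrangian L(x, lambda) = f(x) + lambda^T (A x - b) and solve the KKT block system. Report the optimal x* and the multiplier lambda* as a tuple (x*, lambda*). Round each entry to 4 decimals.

Form the Lagrangian:
  L(x, lambda) = (1/2) x^T Q x + c^T x + lambda^T (A x - b)
Stationarity (grad_x L = 0): Q x + c + A^T lambda = 0.
Primal feasibility: A x = b.

This gives the KKT block system:
  [ Q   A^T ] [ x     ]   [-c ]
  [ A    0  ] [ lambda ] = [ b ]

Solving the linear system:
  x*      = (-1.1347, 0.3796, 2.2163)
  lambda* = (-5.7376, -9.3217)
  f(x*)   = 42.4689

x* = (-1.1347, 0.3796, 2.2163), lambda* = (-5.7376, -9.3217)


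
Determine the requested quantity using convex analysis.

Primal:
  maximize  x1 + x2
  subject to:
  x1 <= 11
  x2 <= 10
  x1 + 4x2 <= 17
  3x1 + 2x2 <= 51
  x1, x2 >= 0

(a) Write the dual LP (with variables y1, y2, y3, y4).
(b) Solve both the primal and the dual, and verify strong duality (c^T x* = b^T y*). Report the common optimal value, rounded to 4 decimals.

The standard primal-dual pair for 'max c^T x s.t. A x <= b, x >= 0' is:
  Dual:  min b^T y  s.t.  A^T y >= c,  y >= 0.

So the dual LP is:
  minimize  11y1 + 10y2 + 17y3 + 51y4
  subject to:
    y1 + y3 + 3y4 >= 1
    y2 + 4y3 + 2y4 >= 1
    y1, y2, y3, y4 >= 0

Solving the primal: x* = (11, 1.5).
  primal value c^T x* = 12.5.
Solving the dual: y* = (0.75, 0, 0.25, 0).
  dual value b^T y* = 12.5.
Strong duality: c^T x* = b^T y*. Confirmed.

12.5


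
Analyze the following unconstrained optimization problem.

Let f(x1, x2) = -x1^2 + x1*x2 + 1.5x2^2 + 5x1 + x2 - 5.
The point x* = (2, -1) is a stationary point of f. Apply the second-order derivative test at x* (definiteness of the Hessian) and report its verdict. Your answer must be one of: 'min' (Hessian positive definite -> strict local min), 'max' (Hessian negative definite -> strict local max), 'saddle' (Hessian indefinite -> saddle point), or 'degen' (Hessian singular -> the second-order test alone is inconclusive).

Compute the Hessian H = grad^2 f:
  H = [[-2, 1], [1, 3]]
Verify stationarity: grad f(x*) = H x* + g = (0, 0).
Eigenvalues of H: -2.1926, 3.1926.
Eigenvalues have mixed signs, so H is indefinite -> x* is a saddle point.

saddle


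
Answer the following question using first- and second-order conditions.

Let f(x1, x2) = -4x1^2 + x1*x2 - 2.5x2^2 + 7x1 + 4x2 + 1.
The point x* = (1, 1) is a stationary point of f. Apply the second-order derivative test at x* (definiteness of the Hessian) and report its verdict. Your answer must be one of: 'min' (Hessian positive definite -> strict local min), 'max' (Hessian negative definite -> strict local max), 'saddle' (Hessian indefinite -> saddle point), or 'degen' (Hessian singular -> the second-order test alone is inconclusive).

Compute the Hessian H = grad^2 f:
  H = [[-8, 1], [1, -5]]
Verify stationarity: grad f(x*) = H x* + g = (0, 0).
Eigenvalues of H: -8.3028, -4.6972.
Both eigenvalues < 0, so H is negative definite -> x* is a strict local max.

max


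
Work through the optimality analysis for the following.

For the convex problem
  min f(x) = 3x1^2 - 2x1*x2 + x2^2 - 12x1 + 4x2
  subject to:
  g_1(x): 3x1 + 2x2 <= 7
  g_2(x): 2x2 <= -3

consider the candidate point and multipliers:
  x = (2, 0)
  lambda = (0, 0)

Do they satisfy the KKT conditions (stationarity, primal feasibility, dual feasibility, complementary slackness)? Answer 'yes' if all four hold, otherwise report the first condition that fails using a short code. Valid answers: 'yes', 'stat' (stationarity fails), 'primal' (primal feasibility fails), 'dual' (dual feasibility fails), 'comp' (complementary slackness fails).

Gradient of f: grad f(x) = Q x + c = (0, 0)
Constraint values g_i(x) = a_i^T x - b_i:
  g_1((2, 0)) = -1
  g_2((2, 0)) = 3
Stationarity residual: grad f(x) + sum_i lambda_i a_i = (0, 0)
  -> stationarity OK
Primal feasibility (all g_i <= 0): FAILS
Dual feasibility (all lambda_i >= 0): OK
Complementary slackness (lambda_i * g_i(x) = 0 for all i): OK

Verdict: the first failing condition is primal_feasibility -> primal.

primal


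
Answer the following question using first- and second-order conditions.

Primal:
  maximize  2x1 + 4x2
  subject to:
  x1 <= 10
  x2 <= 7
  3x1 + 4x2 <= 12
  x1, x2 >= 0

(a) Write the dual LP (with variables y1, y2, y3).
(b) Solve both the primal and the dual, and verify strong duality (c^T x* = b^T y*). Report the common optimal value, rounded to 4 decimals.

The standard primal-dual pair for 'max c^T x s.t. A x <= b, x >= 0' is:
  Dual:  min b^T y  s.t.  A^T y >= c,  y >= 0.

So the dual LP is:
  minimize  10y1 + 7y2 + 12y3
  subject to:
    y1 + 3y3 >= 2
    y2 + 4y3 >= 4
    y1, y2, y3 >= 0

Solving the primal: x* = (0, 3).
  primal value c^T x* = 12.
Solving the dual: y* = (0, 0, 1).
  dual value b^T y* = 12.
Strong duality: c^T x* = b^T y*. Confirmed.

12


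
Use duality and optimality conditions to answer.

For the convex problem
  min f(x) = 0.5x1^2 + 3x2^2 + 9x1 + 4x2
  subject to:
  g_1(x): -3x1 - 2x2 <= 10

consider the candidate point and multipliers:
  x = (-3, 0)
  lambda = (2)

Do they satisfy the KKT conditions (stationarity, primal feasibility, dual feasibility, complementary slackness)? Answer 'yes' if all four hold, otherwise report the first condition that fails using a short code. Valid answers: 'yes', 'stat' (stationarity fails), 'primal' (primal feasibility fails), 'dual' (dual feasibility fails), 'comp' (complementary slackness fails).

Gradient of f: grad f(x) = Q x + c = (6, 4)
Constraint values g_i(x) = a_i^T x - b_i:
  g_1((-3, 0)) = -1
Stationarity residual: grad f(x) + sum_i lambda_i a_i = (0, 0)
  -> stationarity OK
Primal feasibility (all g_i <= 0): OK
Dual feasibility (all lambda_i >= 0): OK
Complementary slackness (lambda_i * g_i(x) = 0 for all i): FAILS

Verdict: the first failing condition is complementary_slackness -> comp.

comp


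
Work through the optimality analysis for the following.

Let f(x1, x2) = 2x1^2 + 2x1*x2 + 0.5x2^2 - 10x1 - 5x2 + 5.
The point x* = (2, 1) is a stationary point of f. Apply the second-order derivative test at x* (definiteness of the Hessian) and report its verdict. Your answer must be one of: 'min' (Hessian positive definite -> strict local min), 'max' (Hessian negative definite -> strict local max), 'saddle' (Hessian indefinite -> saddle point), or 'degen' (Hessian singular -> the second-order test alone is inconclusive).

Compute the Hessian H = grad^2 f:
  H = [[4, 2], [2, 1]]
Verify stationarity: grad f(x*) = H x* + g = (0, 0).
Eigenvalues of H: 0, 5.
H has a zero eigenvalue (singular; positive semidefinite but not definite), so H is neither positive definite, negative definite, nor indefinite. The second-order test alone is inconclusive -> degen.
(Indeed, f is constant along the null direction of H through x*, so x* is not a strict local extremum.)

degen


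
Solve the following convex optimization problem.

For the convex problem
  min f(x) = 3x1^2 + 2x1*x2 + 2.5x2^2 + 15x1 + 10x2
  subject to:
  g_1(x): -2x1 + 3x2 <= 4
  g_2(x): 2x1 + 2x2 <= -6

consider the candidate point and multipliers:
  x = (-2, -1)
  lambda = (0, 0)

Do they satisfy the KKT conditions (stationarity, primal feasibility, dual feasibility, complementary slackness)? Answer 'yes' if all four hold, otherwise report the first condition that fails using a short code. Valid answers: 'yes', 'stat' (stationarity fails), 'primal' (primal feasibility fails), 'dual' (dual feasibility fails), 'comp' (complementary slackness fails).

Gradient of f: grad f(x) = Q x + c = (1, 1)
Constraint values g_i(x) = a_i^T x - b_i:
  g_1((-2, -1)) = -3
  g_2((-2, -1)) = 0
Stationarity residual: grad f(x) + sum_i lambda_i a_i = (1, 1)
  -> stationarity FAILS
Primal feasibility (all g_i <= 0): OK
Dual feasibility (all lambda_i >= 0): OK
Complementary slackness (lambda_i * g_i(x) = 0 for all i): OK

Verdict: the first failing condition is stationarity -> stat.

stat


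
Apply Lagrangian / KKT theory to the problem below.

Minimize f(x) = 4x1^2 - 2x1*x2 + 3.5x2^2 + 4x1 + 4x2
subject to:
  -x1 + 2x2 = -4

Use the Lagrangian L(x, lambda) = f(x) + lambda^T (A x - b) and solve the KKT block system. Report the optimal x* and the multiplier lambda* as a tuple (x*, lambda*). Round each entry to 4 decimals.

Form the Lagrangian:
  L(x, lambda) = (1/2) x^T Q x + c^T x + lambda^T (A x - b)
Stationarity (grad_x L = 0): Q x + c + A^T lambda = 0.
Primal feasibility: A x = b.

This gives the KKT block system:
  [ Q   A^T ] [ x     ]   [-c ]
  [ A    0  ] [ lambda ] = [ b ]

Solving the linear system:
  x*      = (-0.3871, -2.1935)
  lambda* = (5.2903)
  f(x*)   = 5.4194

x* = (-0.3871, -2.1935), lambda* = (5.2903)


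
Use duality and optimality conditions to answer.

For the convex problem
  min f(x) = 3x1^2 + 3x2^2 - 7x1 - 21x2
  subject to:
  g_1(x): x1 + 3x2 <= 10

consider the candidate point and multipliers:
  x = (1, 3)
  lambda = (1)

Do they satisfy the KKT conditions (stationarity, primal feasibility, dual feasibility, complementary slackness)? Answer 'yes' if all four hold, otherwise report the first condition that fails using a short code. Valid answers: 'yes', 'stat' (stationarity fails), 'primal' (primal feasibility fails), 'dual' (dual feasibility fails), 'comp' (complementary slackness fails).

Gradient of f: grad f(x) = Q x + c = (-1, -3)
Constraint values g_i(x) = a_i^T x - b_i:
  g_1((1, 3)) = 0
Stationarity residual: grad f(x) + sum_i lambda_i a_i = (0, 0)
  -> stationarity OK
Primal feasibility (all g_i <= 0): OK
Dual feasibility (all lambda_i >= 0): OK
Complementary slackness (lambda_i * g_i(x) = 0 for all i): OK

Verdict: yes, KKT holds.

yes


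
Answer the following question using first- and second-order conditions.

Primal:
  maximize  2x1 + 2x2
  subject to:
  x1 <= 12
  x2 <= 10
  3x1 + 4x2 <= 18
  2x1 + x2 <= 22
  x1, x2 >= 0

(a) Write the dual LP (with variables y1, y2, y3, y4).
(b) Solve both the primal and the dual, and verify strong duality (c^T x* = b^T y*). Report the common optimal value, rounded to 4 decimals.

The standard primal-dual pair for 'max c^T x s.t. A x <= b, x >= 0' is:
  Dual:  min b^T y  s.t.  A^T y >= c,  y >= 0.

So the dual LP is:
  minimize  12y1 + 10y2 + 18y3 + 22y4
  subject to:
    y1 + 3y3 + 2y4 >= 2
    y2 + 4y3 + y4 >= 2
    y1, y2, y3, y4 >= 0

Solving the primal: x* = (6, 0).
  primal value c^T x* = 12.
Solving the dual: y* = (0, 0, 0.6667, 0).
  dual value b^T y* = 12.
Strong duality: c^T x* = b^T y*. Confirmed.

12


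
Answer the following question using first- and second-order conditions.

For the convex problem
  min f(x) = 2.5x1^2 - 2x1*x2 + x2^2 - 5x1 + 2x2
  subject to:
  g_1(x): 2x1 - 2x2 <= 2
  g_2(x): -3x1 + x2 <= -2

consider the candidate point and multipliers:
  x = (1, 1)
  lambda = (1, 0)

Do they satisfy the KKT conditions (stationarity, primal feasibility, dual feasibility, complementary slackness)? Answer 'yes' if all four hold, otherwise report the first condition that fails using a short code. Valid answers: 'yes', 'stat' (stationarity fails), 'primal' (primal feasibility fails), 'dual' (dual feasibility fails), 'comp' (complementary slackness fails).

Gradient of f: grad f(x) = Q x + c = (-2, 2)
Constraint values g_i(x) = a_i^T x - b_i:
  g_1((1, 1)) = -2
  g_2((1, 1)) = 0
Stationarity residual: grad f(x) + sum_i lambda_i a_i = (0, 0)
  -> stationarity OK
Primal feasibility (all g_i <= 0): OK
Dual feasibility (all lambda_i >= 0): OK
Complementary slackness (lambda_i * g_i(x) = 0 for all i): FAILS

Verdict: the first failing condition is complementary_slackness -> comp.

comp


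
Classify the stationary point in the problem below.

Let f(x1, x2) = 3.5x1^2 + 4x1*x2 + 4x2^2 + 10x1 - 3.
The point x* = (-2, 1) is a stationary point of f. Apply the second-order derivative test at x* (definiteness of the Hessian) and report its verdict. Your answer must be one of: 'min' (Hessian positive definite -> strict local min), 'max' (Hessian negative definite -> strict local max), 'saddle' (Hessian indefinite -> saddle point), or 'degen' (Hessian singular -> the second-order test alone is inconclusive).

Compute the Hessian H = grad^2 f:
  H = [[7, 4], [4, 8]]
Verify stationarity: grad f(x*) = H x* + g = (0, 0).
Eigenvalues of H: 3.4689, 11.5311.
Both eigenvalues > 0, so H is positive definite -> x* is a strict local min.

min


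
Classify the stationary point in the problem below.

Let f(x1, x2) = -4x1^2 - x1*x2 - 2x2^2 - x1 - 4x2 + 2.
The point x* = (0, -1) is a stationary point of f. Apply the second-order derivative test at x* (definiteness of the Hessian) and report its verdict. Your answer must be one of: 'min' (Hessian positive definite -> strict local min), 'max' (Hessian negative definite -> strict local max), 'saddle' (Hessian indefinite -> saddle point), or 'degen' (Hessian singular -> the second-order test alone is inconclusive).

Compute the Hessian H = grad^2 f:
  H = [[-8, -1], [-1, -4]]
Verify stationarity: grad f(x*) = H x* + g = (0, 0).
Eigenvalues of H: -8.2361, -3.7639.
Both eigenvalues < 0, so H is negative definite -> x* is a strict local max.

max


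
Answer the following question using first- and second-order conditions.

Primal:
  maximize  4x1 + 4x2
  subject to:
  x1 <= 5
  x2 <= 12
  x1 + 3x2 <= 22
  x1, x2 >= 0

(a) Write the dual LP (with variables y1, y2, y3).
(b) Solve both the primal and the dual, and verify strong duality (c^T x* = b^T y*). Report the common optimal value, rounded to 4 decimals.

The standard primal-dual pair for 'max c^T x s.t. A x <= b, x >= 0' is:
  Dual:  min b^T y  s.t.  A^T y >= c,  y >= 0.

So the dual LP is:
  minimize  5y1 + 12y2 + 22y3
  subject to:
    y1 + y3 >= 4
    y2 + 3y3 >= 4
    y1, y2, y3 >= 0

Solving the primal: x* = (5, 5.6667).
  primal value c^T x* = 42.6667.
Solving the dual: y* = (2.6667, 0, 1.3333).
  dual value b^T y* = 42.6667.
Strong duality: c^T x* = b^T y*. Confirmed.

42.6667


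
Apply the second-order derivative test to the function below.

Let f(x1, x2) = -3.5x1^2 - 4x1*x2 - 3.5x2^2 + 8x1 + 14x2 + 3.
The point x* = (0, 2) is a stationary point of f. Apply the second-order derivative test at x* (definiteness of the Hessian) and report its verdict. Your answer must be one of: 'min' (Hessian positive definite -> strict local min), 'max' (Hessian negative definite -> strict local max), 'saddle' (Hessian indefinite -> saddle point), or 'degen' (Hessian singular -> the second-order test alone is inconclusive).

Compute the Hessian H = grad^2 f:
  H = [[-7, -4], [-4, -7]]
Verify stationarity: grad f(x*) = H x* + g = (0, 0).
Eigenvalues of H: -11, -3.
Both eigenvalues < 0, so H is negative definite -> x* is a strict local max.

max


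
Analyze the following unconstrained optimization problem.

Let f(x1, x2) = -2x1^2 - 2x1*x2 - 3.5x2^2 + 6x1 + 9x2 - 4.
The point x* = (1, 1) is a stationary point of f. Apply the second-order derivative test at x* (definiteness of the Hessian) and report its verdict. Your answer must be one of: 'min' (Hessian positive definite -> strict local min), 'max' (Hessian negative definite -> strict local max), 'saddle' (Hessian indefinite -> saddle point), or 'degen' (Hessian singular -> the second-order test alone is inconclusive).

Compute the Hessian H = grad^2 f:
  H = [[-4, -2], [-2, -7]]
Verify stationarity: grad f(x*) = H x* + g = (0, 0).
Eigenvalues of H: -8, -3.
Both eigenvalues < 0, so H is negative definite -> x* is a strict local max.

max


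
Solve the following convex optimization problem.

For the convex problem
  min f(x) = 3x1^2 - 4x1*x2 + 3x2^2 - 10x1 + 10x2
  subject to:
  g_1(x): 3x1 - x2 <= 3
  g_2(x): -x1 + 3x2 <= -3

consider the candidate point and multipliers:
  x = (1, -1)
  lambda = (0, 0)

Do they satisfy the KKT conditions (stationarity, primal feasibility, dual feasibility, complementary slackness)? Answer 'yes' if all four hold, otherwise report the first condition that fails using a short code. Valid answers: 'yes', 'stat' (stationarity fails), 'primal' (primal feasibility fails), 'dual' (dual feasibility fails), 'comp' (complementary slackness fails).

Gradient of f: grad f(x) = Q x + c = (0, 0)
Constraint values g_i(x) = a_i^T x - b_i:
  g_1((1, -1)) = 1
  g_2((1, -1)) = -1
Stationarity residual: grad f(x) + sum_i lambda_i a_i = (0, 0)
  -> stationarity OK
Primal feasibility (all g_i <= 0): FAILS
Dual feasibility (all lambda_i >= 0): OK
Complementary slackness (lambda_i * g_i(x) = 0 for all i): OK

Verdict: the first failing condition is primal_feasibility -> primal.

primal


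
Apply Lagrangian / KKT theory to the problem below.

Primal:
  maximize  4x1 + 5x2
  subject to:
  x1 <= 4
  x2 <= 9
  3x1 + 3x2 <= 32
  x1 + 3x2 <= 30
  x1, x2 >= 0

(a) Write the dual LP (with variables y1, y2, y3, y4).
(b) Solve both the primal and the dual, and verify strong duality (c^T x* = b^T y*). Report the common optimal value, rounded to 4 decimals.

The standard primal-dual pair for 'max c^T x s.t. A x <= b, x >= 0' is:
  Dual:  min b^T y  s.t.  A^T y >= c,  y >= 0.

So the dual LP is:
  minimize  4y1 + 9y2 + 32y3 + 30y4
  subject to:
    y1 + 3y3 + y4 >= 4
    y2 + 3y3 + 3y4 >= 5
    y1, y2, y3, y4 >= 0

Solving the primal: x* = (1.6667, 9).
  primal value c^T x* = 51.6667.
Solving the dual: y* = (0, 1, 1.3333, 0).
  dual value b^T y* = 51.6667.
Strong duality: c^T x* = b^T y*. Confirmed.

51.6667


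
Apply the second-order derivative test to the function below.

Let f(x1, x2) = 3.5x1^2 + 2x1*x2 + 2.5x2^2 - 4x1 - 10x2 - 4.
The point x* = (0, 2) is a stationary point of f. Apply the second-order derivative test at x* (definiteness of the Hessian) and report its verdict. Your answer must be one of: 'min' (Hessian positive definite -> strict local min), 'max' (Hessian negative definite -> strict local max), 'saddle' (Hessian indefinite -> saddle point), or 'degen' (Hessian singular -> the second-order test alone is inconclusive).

Compute the Hessian H = grad^2 f:
  H = [[7, 2], [2, 5]]
Verify stationarity: grad f(x*) = H x* + g = (0, 0).
Eigenvalues of H: 3.7639, 8.2361.
Both eigenvalues > 0, so H is positive definite -> x* is a strict local min.

min


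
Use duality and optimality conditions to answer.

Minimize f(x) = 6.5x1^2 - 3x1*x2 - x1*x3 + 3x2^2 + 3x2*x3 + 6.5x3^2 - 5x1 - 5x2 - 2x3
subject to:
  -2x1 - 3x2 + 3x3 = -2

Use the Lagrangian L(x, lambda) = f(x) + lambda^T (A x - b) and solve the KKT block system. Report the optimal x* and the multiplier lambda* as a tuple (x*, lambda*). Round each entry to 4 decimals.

Form the Lagrangian:
  L(x, lambda) = (1/2) x^T Q x + c^T x + lambda^T (A x - b)
Stationarity (grad_x L = 0): Q x + c + A^T lambda = 0.
Primal feasibility: A x = b.

This gives the KKT block system:
  [ Q   A^T ] [ x     ]   [-c ]
  [ A    0  ] [ lambda ] = [ b ]

Solving the linear system:
  x*      = (0.4298, 0.5921, 0.2119)
  lambda* = (-0.7004)
  f(x*)   = -3.467

x* = (0.4298, 0.5921, 0.2119), lambda* = (-0.7004)


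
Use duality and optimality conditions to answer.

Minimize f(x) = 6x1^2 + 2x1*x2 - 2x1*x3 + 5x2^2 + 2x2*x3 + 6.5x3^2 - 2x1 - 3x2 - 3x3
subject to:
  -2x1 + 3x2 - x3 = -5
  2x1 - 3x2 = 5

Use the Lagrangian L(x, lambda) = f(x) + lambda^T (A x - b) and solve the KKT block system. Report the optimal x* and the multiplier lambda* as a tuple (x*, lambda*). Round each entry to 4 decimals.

Form the Lagrangian:
  L(x, lambda) = (1/2) x^T Q x + c^T x + lambda^T (A x - b)
Stationarity (grad_x L = 0): Q x + c + A^T lambda = 0.
Primal feasibility: A x = b.

This gives the KKT block system:
  [ Q   A^T ] [ x     ]   [-c ]
  [ A    0  ] [ lambda ] = [ b ]

Solving the linear system:
  x*      = (0.9651, -1.0233, 0)
  lambda* = (-6.9767, -10.7442)
  f(x*)   = 9.9884

x* = (0.9651, -1.0233, 0), lambda* = (-6.9767, -10.7442)


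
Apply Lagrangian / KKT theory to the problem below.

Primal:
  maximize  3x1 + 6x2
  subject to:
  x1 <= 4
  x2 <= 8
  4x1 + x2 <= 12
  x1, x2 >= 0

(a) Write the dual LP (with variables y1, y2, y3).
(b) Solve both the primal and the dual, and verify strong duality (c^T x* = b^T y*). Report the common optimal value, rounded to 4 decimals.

The standard primal-dual pair for 'max c^T x s.t. A x <= b, x >= 0' is:
  Dual:  min b^T y  s.t.  A^T y >= c,  y >= 0.

So the dual LP is:
  minimize  4y1 + 8y2 + 12y3
  subject to:
    y1 + 4y3 >= 3
    y2 + y3 >= 6
    y1, y2, y3 >= 0

Solving the primal: x* = (1, 8).
  primal value c^T x* = 51.
Solving the dual: y* = (0, 5.25, 0.75).
  dual value b^T y* = 51.
Strong duality: c^T x* = b^T y*. Confirmed.

51


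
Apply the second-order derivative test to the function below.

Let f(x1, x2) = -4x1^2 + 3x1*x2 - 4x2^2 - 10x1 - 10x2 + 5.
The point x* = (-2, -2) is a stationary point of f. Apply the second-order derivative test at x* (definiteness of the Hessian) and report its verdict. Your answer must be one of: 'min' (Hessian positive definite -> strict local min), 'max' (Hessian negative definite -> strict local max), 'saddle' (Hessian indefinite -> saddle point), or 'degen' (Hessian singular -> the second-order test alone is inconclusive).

Compute the Hessian H = grad^2 f:
  H = [[-8, 3], [3, -8]]
Verify stationarity: grad f(x*) = H x* + g = (0, 0).
Eigenvalues of H: -11, -5.
Both eigenvalues < 0, so H is negative definite -> x* is a strict local max.

max


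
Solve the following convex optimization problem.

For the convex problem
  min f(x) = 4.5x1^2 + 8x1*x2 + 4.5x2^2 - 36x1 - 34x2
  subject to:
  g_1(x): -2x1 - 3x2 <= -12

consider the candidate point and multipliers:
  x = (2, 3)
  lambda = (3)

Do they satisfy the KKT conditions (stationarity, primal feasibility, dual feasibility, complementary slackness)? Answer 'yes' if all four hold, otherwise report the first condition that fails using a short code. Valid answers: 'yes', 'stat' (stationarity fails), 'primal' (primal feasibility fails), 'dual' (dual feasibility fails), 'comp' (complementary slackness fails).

Gradient of f: grad f(x) = Q x + c = (6, 9)
Constraint values g_i(x) = a_i^T x - b_i:
  g_1((2, 3)) = -1
Stationarity residual: grad f(x) + sum_i lambda_i a_i = (0, 0)
  -> stationarity OK
Primal feasibility (all g_i <= 0): OK
Dual feasibility (all lambda_i >= 0): OK
Complementary slackness (lambda_i * g_i(x) = 0 for all i): FAILS

Verdict: the first failing condition is complementary_slackness -> comp.

comp


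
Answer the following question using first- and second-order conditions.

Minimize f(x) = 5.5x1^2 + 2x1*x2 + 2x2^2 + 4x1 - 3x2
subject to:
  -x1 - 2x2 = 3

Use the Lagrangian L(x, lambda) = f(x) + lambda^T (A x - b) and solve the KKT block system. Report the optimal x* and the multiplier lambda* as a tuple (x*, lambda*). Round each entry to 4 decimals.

Form the Lagrangian:
  L(x, lambda) = (1/2) x^T Q x + c^T x + lambda^T (A x - b)
Stationarity (grad_x L = 0): Q x + c + A^T lambda = 0.
Primal feasibility: A x = b.

This gives the KKT block system:
  [ Q   A^T ] [ x     ]   [-c ]
  [ A    0  ] [ lambda ] = [ b ]

Solving the linear system:
  x*      = (-0.55, -1.225)
  lambda* = (-4.5)
  f(x*)   = 7.4875

x* = (-0.55, -1.225), lambda* = (-4.5)


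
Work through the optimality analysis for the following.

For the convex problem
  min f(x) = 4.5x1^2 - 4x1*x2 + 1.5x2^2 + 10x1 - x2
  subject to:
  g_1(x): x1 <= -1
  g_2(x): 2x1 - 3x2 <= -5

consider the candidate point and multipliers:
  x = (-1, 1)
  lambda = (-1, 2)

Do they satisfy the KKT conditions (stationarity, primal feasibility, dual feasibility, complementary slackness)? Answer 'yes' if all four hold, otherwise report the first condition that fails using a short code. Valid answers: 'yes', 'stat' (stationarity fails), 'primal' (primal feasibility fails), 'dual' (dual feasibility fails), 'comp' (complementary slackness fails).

Gradient of f: grad f(x) = Q x + c = (-3, 6)
Constraint values g_i(x) = a_i^T x - b_i:
  g_1((-1, 1)) = 0
  g_2((-1, 1)) = 0
Stationarity residual: grad f(x) + sum_i lambda_i a_i = (0, 0)
  -> stationarity OK
Primal feasibility (all g_i <= 0): OK
Dual feasibility (all lambda_i >= 0): FAILS
Complementary slackness (lambda_i * g_i(x) = 0 for all i): OK

Verdict: the first failing condition is dual_feasibility -> dual.

dual


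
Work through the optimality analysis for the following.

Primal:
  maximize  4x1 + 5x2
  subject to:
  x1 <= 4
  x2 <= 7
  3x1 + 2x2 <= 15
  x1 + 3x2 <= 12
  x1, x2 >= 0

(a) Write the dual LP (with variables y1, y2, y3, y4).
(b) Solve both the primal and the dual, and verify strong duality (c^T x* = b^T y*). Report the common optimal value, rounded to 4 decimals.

The standard primal-dual pair for 'max c^T x s.t. A x <= b, x >= 0' is:
  Dual:  min b^T y  s.t.  A^T y >= c,  y >= 0.

So the dual LP is:
  minimize  4y1 + 7y2 + 15y3 + 12y4
  subject to:
    y1 + 3y3 + y4 >= 4
    y2 + 2y3 + 3y4 >= 5
    y1, y2, y3, y4 >= 0

Solving the primal: x* = (3, 3).
  primal value c^T x* = 27.
Solving the dual: y* = (0, 0, 1, 1).
  dual value b^T y* = 27.
Strong duality: c^T x* = b^T y*. Confirmed.

27


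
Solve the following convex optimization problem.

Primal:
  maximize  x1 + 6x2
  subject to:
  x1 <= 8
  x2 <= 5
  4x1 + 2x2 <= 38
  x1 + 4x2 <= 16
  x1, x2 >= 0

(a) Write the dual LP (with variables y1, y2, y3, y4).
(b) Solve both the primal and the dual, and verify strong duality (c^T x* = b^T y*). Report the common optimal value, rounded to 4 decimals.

The standard primal-dual pair for 'max c^T x s.t. A x <= b, x >= 0' is:
  Dual:  min b^T y  s.t.  A^T y >= c,  y >= 0.

So the dual LP is:
  minimize  8y1 + 5y2 + 38y3 + 16y4
  subject to:
    y1 + 4y3 + y4 >= 1
    y2 + 2y3 + 4y4 >= 6
    y1, y2, y3, y4 >= 0

Solving the primal: x* = (0, 4).
  primal value c^T x* = 24.
Solving the dual: y* = (0, 0, 0, 1.5).
  dual value b^T y* = 24.
Strong duality: c^T x* = b^T y*. Confirmed.

24


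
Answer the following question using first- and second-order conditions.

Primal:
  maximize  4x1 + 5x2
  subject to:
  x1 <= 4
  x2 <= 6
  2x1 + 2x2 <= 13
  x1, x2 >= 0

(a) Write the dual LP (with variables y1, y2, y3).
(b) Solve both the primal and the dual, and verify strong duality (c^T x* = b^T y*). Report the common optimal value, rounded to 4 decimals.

The standard primal-dual pair for 'max c^T x s.t. A x <= b, x >= 0' is:
  Dual:  min b^T y  s.t.  A^T y >= c,  y >= 0.

So the dual LP is:
  minimize  4y1 + 6y2 + 13y3
  subject to:
    y1 + 2y3 >= 4
    y2 + 2y3 >= 5
    y1, y2, y3 >= 0

Solving the primal: x* = (0.5, 6).
  primal value c^T x* = 32.
Solving the dual: y* = (0, 1, 2).
  dual value b^T y* = 32.
Strong duality: c^T x* = b^T y*. Confirmed.

32


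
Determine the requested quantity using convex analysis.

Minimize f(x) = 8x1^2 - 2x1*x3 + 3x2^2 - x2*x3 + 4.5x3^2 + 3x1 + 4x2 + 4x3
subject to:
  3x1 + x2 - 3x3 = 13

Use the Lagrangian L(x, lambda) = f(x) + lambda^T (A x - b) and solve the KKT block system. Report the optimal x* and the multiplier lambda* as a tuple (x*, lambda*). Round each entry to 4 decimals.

Form the Lagrangian:
  L(x, lambda) = (1/2) x^T Q x + c^T x + lambda^T (A x - b)
Stationarity (grad_x L = 0): Q x + c + A^T lambda = 0.
Primal feasibility: A x = b.

This gives the KKT block system:
  [ Q   A^T ] [ x     ]   [-c ]
  [ A    0  ] [ lambda ] = [ b ]

Solving the linear system:
  x*      = (1.0923, 0.2964, -3.1423)
  lambda* = (-8.9204)
  f(x*)   = 53.9293

x* = (1.0923, 0.2964, -3.1423), lambda* = (-8.9204)


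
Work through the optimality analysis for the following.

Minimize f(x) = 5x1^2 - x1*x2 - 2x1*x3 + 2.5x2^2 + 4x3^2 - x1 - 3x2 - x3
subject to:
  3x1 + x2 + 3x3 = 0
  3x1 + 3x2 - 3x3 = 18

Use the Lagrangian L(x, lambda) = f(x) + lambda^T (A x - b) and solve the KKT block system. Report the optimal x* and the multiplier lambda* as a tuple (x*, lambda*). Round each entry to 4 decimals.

Form the Lagrangian:
  L(x, lambda) = (1/2) x^T Q x + c^T x + lambda^T (A x - b)
Stationarity (grad_x L = 0): Q x + c + A^T lambda = 0.
Primal feasibility: A x = b.

This gives the KKT block system:
  [ Q   A^T ] [ x     ]   [-c ]
  [ A    0  ] [ lambda ] = [ b ]

Solving the linear system:
  x*      = (0.8938, 3.1593, -1.9469)
  lambda* = (1.615, -4.5059)
  f(x*)   = 36.3407

x* = (0.8938, 3.1593, -1.9469), lambda* = (1.615, -4.5059)


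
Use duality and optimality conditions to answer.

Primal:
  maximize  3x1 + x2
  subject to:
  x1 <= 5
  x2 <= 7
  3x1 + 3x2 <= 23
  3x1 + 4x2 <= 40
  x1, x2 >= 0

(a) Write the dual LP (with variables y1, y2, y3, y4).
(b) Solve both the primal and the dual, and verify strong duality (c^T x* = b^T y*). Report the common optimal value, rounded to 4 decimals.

The standard primal-dual pair for 'max c^T x s.t. A x <= b, x >= 0' is:
  Dual:  min b^T y  s.t.  A^T y >= c,  y >= 0.

So the dual LP is:
  minimize  5y1 + 7y2 + 23y3 + 40y4
  subject to:
    y1 + 3y3 + 3y4 >= 3
    y2 + 3y3 + 4y4 >= 1
    y1, y2, y3, y4 >= 0

Solving the primal: x* = (5, 2.6667).
  primal value c^T x* = 17.6667.
Solving the dual: y* = (2, 0, 0.3333, 0).
  dual value b^T y* = 17.6667.
Strong duality: c^T x* = b^T y*. Confirmed.

17.6667


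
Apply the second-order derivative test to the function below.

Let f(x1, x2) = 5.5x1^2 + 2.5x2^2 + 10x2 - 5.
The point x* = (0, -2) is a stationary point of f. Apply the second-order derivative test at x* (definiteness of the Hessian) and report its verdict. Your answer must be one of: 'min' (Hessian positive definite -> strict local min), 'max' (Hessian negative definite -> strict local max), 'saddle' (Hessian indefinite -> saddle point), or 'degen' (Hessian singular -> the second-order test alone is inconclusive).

Compute the Hessian H = grad^2 f:
  H = [[11, 0], [0, 5]]
Verify stationarity: grad f(x*) = H x* + g = (0, 0).
Eigenvalues of H: 5, 11.
Both eigenvalues > 0, so H is positive definite -> x* is a strict local min.

min


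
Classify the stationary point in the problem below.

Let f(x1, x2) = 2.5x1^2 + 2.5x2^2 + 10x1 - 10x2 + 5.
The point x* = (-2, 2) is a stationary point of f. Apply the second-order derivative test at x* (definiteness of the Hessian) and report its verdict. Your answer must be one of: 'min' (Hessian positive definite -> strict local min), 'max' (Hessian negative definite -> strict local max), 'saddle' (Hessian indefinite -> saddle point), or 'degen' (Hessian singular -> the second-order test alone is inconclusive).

Compute the Hessian H = grad^2 f:
  H = [[5, 0], [0, 5]]
Verify stationarity: grad f(x*) = H x* + g = (0, 0).
Eigenvalues of H: 5, 5.
Both eigenvalues > 0, so H is positive definite -> x* is a strict local min.

min


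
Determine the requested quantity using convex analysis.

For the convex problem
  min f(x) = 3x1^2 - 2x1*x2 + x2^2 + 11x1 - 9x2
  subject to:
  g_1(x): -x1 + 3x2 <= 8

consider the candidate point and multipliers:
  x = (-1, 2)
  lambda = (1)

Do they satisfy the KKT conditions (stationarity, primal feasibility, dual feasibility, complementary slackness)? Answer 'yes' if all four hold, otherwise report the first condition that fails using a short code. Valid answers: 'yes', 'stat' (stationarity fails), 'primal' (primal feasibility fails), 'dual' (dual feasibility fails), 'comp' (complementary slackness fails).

Gradient of f: grad f(x) = Q x + c = (1, -3)
Constraint values g_i(x) = a_i^T x - b_i:
  g_1((-1, 2)) = -1
Stationarity residual: grad f(x) + sum_i lambda_i a_i = (0, 0)
  -> stationarity OK
Primal feasibility (all g_i <= 0): OK
Dual feasibility (all lambda_i >= 0): OK
Complementary slackness (lambda_i * g_i(x) = 0 for all i): FAILS

Verdict: the first failing condition is complementary_slackness -> comp.

comp


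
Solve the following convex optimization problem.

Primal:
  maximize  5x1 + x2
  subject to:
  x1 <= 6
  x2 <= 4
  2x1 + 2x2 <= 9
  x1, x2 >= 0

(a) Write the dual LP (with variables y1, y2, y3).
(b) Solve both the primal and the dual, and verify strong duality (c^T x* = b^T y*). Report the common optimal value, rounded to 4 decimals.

The standard primal-dual pair for 'max c^T x s.t. A x <= b, x >= 0' is:
  Dual:  min b^T y  s.t.  A^T y >= c,  y >= 0.

So the dual LP is:
  minimize  6y1 + 4y2 + 9y3
  subject to:
    y1 + 2y3 >= 5
    y2 + 2y3 >= 1
    y1, y2, y3 >= 0

Solving the primal: x* = (4.5, 0).
  primal value c^T x* = 22.5.
Solving the dual: y* = (0, 0, 2.5).
  dual value b^T y* = 22.5.
Strong duality: c^T x* = b^T y*. Confirmed.

22.5


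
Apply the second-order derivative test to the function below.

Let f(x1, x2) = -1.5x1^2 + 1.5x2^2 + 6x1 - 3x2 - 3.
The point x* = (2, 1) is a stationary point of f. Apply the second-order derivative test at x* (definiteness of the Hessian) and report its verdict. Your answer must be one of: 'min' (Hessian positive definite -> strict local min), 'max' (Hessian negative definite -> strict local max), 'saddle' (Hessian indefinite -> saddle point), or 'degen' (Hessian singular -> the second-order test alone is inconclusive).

Compute the Hessian H = grad^2 f:
  H = [[-3, 0], [0, 3]]
Verify stationarity: grad f(x*) = H x* + g = (0, 0).
Eigenvalues of H: -3, 3.
Eigenvalues have mixed signs, so H is indefinite -> x* is a saddle point.

saddle


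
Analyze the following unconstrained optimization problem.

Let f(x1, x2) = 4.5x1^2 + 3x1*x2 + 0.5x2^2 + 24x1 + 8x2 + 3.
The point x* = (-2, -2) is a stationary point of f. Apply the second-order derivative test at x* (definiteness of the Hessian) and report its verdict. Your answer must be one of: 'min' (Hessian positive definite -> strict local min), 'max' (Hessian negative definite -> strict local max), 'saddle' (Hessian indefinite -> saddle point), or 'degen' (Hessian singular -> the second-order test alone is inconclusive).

Compute the Hessian H = grad^2 f:
  H = [[9, 3], [3, 1]]
Verify stationarity: grad f(x*) = H x* + g = (0, 0).
Eigenvalues of H: 0, 10.
H has a zero eigenvalue (singular; positive semidefinite but not definite), so H is neither positive definite, negative definite, nor indefinite. The second-order test alone is inconclusive -> degen.
(Indeed, f is constant along the null direction of H through x*, so x* is not a strict local extremum.)

degen


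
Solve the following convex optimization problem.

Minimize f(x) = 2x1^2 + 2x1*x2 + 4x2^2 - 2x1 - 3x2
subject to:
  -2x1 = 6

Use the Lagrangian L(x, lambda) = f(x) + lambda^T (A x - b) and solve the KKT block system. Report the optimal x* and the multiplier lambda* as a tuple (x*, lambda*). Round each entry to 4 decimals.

Form the Lagrangian:
  L(x, lambda) = (1/2) x^T Q x + c^T x + lambda^T (A x - b)
Stationarity (grad_x L = 0): Q x + c + A^T lambda = 0.
Primal feasibility: A x = b.

This gives the KKT block system:
  [ Q   A^T ] [ x     ]   [-c ]
  [ A    0  ] [ lambda ] = [ b ]

Solving the linear system:
  x*      = (-3, 1.125)
  lambda* = (-5.875)
  f(x*)   = 18.9375

x* = (-3, 1.125), lambda* = (-5.875)
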